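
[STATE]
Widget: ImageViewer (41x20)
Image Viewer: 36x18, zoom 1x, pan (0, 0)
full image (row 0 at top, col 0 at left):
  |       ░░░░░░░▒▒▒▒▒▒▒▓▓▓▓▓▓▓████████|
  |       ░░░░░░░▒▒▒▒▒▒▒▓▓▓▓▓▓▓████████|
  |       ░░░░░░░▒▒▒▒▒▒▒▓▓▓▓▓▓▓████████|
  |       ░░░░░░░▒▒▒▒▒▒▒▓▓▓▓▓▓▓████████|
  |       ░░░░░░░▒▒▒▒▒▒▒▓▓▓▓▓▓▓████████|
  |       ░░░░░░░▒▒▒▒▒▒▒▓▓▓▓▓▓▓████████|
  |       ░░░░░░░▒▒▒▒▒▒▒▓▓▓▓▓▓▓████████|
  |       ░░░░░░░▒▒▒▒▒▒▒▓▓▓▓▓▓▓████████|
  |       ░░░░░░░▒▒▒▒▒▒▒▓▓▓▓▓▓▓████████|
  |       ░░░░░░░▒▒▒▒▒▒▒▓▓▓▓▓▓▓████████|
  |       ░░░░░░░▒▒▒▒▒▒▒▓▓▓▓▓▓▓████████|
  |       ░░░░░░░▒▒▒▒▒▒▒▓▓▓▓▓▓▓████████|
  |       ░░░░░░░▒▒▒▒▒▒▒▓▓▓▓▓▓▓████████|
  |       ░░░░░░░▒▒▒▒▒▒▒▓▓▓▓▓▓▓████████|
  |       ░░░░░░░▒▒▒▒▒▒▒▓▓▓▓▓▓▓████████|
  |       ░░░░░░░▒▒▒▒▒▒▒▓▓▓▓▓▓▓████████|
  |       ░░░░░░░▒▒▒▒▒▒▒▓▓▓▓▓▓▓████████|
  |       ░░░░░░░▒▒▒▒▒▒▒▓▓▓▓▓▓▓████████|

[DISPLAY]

       ░░░░░░░▒▒▒▒▒▒▒▓▓▓▓▓▓▓████████     
       ░░░░░░░▒▒▒▒▒▒▒▓▓▓▓▓▓▓████████     
       ░░░░░░░▒▒▒▒▒▒▒▓▓▓▓▓▓▓████████     
       ░░░░░░░▒▒▒▒▒▒▒▓▓▓▓▓▓▓████████     
       ░░░░░░░▒▒▒▒▒▒▒▓▓▓▓▓▓▓████████     
       ░░░░░░░▒▒▒▒▒▒▒▓▓▓▓▓▓▓████████     
       ░░░░░░░▒▒▒▒▒▒▒▓▓▓▓▓▓▓████████     
       ░░░░░░░▒▒▒▒▒▒▒▓▓▓▓▓▓▓████████     
       ░░░░░░░▒▒▒▒▒▒▒▓▓▓▓▓▓▓████████     
       ░░░░░░░▒▒▒▒▒▒▒▓▓▓▓▓▓▓████████     
       ░░░░░░░▒▒▒▒▒▒▒▓▓▓▓▓▓▓████████     
       ░░░░░░░▒▒▒▒▒▒▒▓▓▓▓▓▓▓████████     
       ░░░░░░░▒▒▒▒▒▒▒▓▓▓▓▓▓▓████████     
       ░░░░░░░▒▒▒▒▒▒▒▓▓▓▓▓▓▓████████     
       ░░░░░░░▒▒▒▒▒▒▒▓▓▓▓▓▓▓████████     
       ░░░░░░░▒▒▒▒▒▒▒▓▓▓▓▓▓▓████████     
       ░░░░░░░▒▒▒▒▒▒▒▓▓▓▓▓▓▓████████     
       ░░░░░░░▒▒▒▒▒▒▒▓▓▓▓▓▓▓████████     
                                         
                                         


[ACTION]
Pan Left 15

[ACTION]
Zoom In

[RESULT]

              ░░░░░░░░░░░░░░▒▒▒▒▒▒▒▒▒▒▒▒▒
              ░░░░░░░░░░░░░░▒▒▒▒▒▒▒▒▒▒▒▒▒
              ░░░░░░░░░░░░░░▒▒▒▒▒▒▒▒▒▒▒▒▒
              ░░░░░░░░░░░░░░▒▒▒▒▒▒▒▒▒▒▒▒▒
              ░░░░░░░░░░░░░░▒▒▒▒▒▒▒▒▒▒▒▒▒
              ░░░░░░░░░░░░░░▒▒▒▒▒▒▒▒▒▒▒▒▒
              ░░░░░░░░░░░░░░▒▒▒▒▒▒▒▒▒▒▒▒▒
              ░░░░░░░░░░░░░░▒▒▒▒▒▒▒▒▒▒▒▒▒
              ░░░░░░░░░░░░░░▒▒▒▒▒▒▒▒▒▒▒▒▒
              ░░░░░░░░░░░░░░▒▒▒▒▒▒▒▒▒▒▒▒▒
              ░░░░░░░░░░░░░░▒▒▒▒▒▒▒▒▒▒▒▒▒
              ░░░░░░░░░░░░░░▒▒▒▒▒▒▒▒▒▒▒▒▒
              ░░░░░░░░░░░░░░▒▒▒▒▒▒▒▒▒▒▒▒▒
              ░░░░░░░░░░░░░░▒▒▒▒▒▒▒▒▒▒▒▒▒
              ░░░░░░░░░░░░░░▒▒▒▒▒▒▒▒▒▒▒▒▒
              ░░░░░░░░░░░░░░▒▒▒▒▒▒▒▒▒▒▒▒▒
              ░░░░░░░░░░░░░░▒▒▒▒▒▒▒▒▒▒▒▒▒
              ░░░░░░░░░░░░░░▒▒▒▒▒▒▒▒▒▒▒▒▒
              ░░░░░░░░░░░░░░▒▒▒▒▒▒▒▒▒▒▒▒▒
              ░░░░░░░░░░░░░░▒▒▒▒▒▒▒▒▒▒▒▒▒


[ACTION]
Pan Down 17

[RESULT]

              ░░░░░░░░░░░░░░▒▒▒▒▒▒▒▒▒▒▒▒▒
              ░░░░░░░░░░░░░░▒▒▒▒▒▒▒▒▒▒▒▒▒
              ░░░░░░░░░░░░░░▒▒▒▒▒▒▒▒▒▒▒▒▒
              ░░░░░░░░░░░░░░▒▒▒▒▒▒▒▒▒▒▒▒▒
              ░░░░░░░░░░░░░░▒▒▒▒▒▒▒▒▒▒▒▒▒
              ░░░░░░░░░░░░░░▒▒▒▒▒▒▒▒▒▒▒▒▒
              ░░░░░░░░░░░░░░▒▒▒▒▒▒▒▒▒▒▒▒▒
              ░░░░░░░░░░░░░░▒▒▒▒▒▒▒▒▒▒▒▒▒
              ░░░░░░░░░░░░░░▒▒▒▒▒▒▒▒▒▒▒▒▒
              ░░░░░░░░░░░░░░▒▒▒▒▒▒▒▒▒▒▒▒▒
              ░░░░░░░░░░░░░░▒▒▒▒▒▒▒▒▒▒▒▒▒
              ░░░░░░░░░░░░░░▒▒▒▒▒▒▒▒▒▒▒▒▒
              ░░░░░░░░░░░░░░▒▒▒▒▒▒▒▒▒▒▒▒▒
              ░░░░░░░░░░░░░░▒▒▒▒▒▒▒▒▒▒▒▒▒
              ░░░░░░░░░░░░░░▒▒▒▒▒▒▒▒▒▒▒▒▒
              ░░░░░░░░░░░░░░▒▒▒▒▒▒▒▒▒▒▒▒▒
              ░░░░░░░░░░░░░░▒▒▒▒▒▒▒▒▒▒▒▒▒
              ░░░░░░░░░░░░░░▒▒▒▒▒▒▒▒▒▒▒▒▒
              ░░░░░░░░░░░░░░▒▒▒▒▒▒▒▒▒▒▒▒▒
                                         


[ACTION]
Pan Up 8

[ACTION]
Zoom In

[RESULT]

                     ░░░░░░░░░░░░░░░░░░░░
                     ░░░░░░░░░░░░░░░░░░░░
                     ░░░░░░░░░░░░░░░░░░░░
                     ░░░░░░░░░░░░░░░░░░░░
                     ░░░░░░░░░░░░░░░░░░░░
                     ░░░░░░░░░░░░░░░░░░░░
                     ░░░░░░░░░░░░░░░░░░░░
                     ░░░░░░░░░░░░░░░░░░░░
                     ░░░░░░░░░░░░░░░░░░░░
                     ░░░░░░░░░░░░░░░░░░░░
                     ░░░░░░░░░░░░░░░░░░░░
                     ░░░░░░░░░░░░░░░░░░░░
                     ░░░░░░░░░░░░░░░░░░░░
                     ░░░░░░░░░░░░░░░░░░░░
                     ░░░░░░░░░░░░░░░░░░░░
                     ░░░░░░░░░░░░░░░░░░░░
                     ░░░░░░░░░░░░░░░░░░░░
                     ░░░░░░░░░░░░░░░░░░░░
                     ░░░░░░░░░░░░░░░░░░░░
                     ░░░░░░░░░░░░░░░░░░░░


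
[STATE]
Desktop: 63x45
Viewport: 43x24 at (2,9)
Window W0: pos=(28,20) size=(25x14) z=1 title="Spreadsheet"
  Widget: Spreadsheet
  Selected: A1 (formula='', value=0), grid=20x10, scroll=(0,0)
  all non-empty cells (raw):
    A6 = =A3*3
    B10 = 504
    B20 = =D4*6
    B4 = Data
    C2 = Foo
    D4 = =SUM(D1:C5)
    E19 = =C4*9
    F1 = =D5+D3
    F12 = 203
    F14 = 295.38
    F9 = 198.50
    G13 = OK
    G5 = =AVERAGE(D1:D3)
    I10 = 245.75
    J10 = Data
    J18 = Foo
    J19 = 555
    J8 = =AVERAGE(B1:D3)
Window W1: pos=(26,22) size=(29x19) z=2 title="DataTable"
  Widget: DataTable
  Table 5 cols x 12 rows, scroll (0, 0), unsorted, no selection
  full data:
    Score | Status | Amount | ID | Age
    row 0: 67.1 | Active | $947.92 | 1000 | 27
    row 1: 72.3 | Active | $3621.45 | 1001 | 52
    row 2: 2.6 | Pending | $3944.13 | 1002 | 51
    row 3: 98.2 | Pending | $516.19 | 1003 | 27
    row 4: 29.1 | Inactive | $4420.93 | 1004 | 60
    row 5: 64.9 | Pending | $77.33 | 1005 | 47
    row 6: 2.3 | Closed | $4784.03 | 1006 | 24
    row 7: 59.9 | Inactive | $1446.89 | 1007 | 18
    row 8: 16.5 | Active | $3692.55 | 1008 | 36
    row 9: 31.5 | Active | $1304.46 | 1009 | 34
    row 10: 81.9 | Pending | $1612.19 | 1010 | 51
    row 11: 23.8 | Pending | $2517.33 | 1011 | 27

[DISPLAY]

                                           
                                           
                                           
                                           
                                           
                                           
                                           
                                           
                                           
                                           
                                           
                          ┏━━━━━━━━━━━━━━━━
                          ┃ Spreadsheet    
                        ┏━━━━━━━━━━━━━━━━━━
                        ┃ DataTable        
                        ┠──────────────────
                        ┃Score│Status  │Amo
                        ┃─────┼────────┼───
                        ┃67.1 │Active  │$94
                        ┃72.3 │Active  │$36
                        ┃2.6  │Pending │$39
                        ┃98.2 │Pending │$51
                        ┃29.1 │Inactive│$44
                        ┃64.9 │Pending │$77


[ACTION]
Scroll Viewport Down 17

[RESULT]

                          ┃ Spreadsheet    
                        ┏━━━━━━━━━━━━━━━━━━
                        ┃ DataTable        
                        ┠──────────────────
                        ┃Score│Status  │Amo
                        ┃─────┼────────┼───
                        ┃67.1 │Active  │$94
                        ┃72.3 │Active  │$36
                        ┃2.6  │Pending │$39
                        ┃98.2 │Pending │$51
                        ┃29.1 │Inactive│$44
                        ┃64.9 │Pending │$77
                        ┃2.3  │Closed  │$47
                        ┃59.9 │Inactive│$14
                        ┃16.5 │Active  │$36
                        ┃31.5 │Active  │$13
                        ┃81.9 │Pending │$16
                        ┃23.8 │Pending │$25
                        ┃                  
                        ┗━━━━━━━━━━━━━━━━━━
                                           
                                           
                                           
                                           


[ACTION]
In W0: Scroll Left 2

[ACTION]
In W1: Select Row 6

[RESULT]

                          ┃ Spreadsheet    
                        ┏━━━━━━━━━━━━━━━━━━
                        ┃ DataTable        
                        ┠──────────────────
                        ┃Score│Status  │Amo
                        ┃─────┼────────┼───
                        ┃67.1 │Active  │$94
                        ┃72.3 │Active  │$36
                        ┃2.6  │Pending │$39
                        ┃98.2 │Pending │$51
                        ┃29.1 │Inactive│$44
                        ┃64.9 │Pending │$77
                        ┃>.3  │Closed  │$47
                        ┃59.9 │Inactive│$14
                        ┃16.5 │Active  │$36
                        ┃31.5 │Active  │$13
                        ┃81.9 │Pending │$16
                        ┃23.8 │Pending │$25
                        ┃                  
                        ┗━━━━━━━━━━━━━━━━━━
                                           
                                           
                                           
                                           


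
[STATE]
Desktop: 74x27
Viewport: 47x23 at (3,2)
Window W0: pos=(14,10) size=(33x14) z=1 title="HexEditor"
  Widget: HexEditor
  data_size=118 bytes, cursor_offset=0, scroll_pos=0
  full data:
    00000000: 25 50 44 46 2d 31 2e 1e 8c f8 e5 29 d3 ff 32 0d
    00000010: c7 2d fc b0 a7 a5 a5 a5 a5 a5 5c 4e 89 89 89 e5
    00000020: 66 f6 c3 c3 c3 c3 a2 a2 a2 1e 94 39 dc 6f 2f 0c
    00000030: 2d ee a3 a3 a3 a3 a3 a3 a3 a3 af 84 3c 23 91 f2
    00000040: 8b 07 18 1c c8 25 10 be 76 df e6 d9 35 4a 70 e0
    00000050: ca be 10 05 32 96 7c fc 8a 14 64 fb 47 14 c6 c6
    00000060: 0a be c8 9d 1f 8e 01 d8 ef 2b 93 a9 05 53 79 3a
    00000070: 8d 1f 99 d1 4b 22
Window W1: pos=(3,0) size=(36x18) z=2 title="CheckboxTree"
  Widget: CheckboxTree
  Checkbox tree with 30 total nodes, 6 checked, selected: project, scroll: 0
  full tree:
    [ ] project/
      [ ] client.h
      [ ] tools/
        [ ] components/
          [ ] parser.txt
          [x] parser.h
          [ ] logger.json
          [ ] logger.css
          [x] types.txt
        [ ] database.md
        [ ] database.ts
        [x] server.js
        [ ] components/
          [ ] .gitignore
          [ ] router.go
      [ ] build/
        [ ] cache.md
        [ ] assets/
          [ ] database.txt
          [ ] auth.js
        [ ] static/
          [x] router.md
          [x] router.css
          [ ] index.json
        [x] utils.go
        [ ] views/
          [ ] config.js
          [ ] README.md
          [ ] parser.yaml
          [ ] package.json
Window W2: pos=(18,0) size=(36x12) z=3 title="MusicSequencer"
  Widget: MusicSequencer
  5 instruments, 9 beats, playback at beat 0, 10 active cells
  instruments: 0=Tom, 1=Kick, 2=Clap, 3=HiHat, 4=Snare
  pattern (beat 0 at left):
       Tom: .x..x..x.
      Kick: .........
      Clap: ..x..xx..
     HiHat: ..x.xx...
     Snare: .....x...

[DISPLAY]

┠──────────────┠───────────────────────────────
┃>[-] project/ ┃      ▼12345678                
┃   [ ] client.┃   Tom·█··█··█·                
┃   [-] tools/ ┃  Kick·········                
┃     [-] compo┃  Clap··█··██··                
┃       [ ] par┃ HiHat··█·██···                
┃       [x] par┃ Snare·····█···                
┃       [ ] log┃                               
┃       [ ] log┃                               
┃       [x] typ┗━━━━━━━━━━━━━━━━━━━━━━━━━━━━━━━
┃     [ ] database.md              ┃───────┨   
┃     [ ] database.ts              ┃ 31 2e ┃   
┃     [x] server.js                ┃ a5 a5 ┃   
┃     [ ] components/              ┃ c3 a2 ┃   
┃       [ ] .gitignore             ┃ a3 a3 ┃   
┗━━━━━━━━━━━━━━━━━━━━━━━━━━━━━━━━━━┛ 25 10 ┃   
           ┃00000050  ca be 10 05 32 96 7c ┃   
           ┃00000060  0a be c8 9d 1f 8e 01 ┃   
           ┃00000070  8d 1f 99 d1 4b 22    ┃   
           ┃                               ┃   
           ┃                               ┃   
           ┗━━━━━━━━━━━━━━━━━━━━━━━━━━━━━━━┛   
                                               


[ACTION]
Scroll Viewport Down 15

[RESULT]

┃   [ ] client.┃   Tom·█··█··█·                
┃   [-] tools/ ┃  Kick·········                
┃     [-] compo┃  Clap··█··██··                
┃       [ ] par┃ HiHat··█·██···                
┃       [x] par┃ Snare·····█···                
┃       [ ] log┃                               
┃       [ ] log┃                               
┃       [x] typ┗━━━━━━━━━━━━━━━━━━━━━━━━━━━━━━━
┃     [ ] database.md              ┃───────┨   
┃     [ ] database.ts              ┃ 31 2e ┃   
┃     [x] server.js                ┃ a5 a5 ┃   
┃     [ ] components/              ┃ c3 a2 ┃   
┃       [ ] .gitignore             ┃ a3 a3 ┃   
┗━━━━━━━━━━━━━━━━━━━━━━━━━━━━━━━━━━┛ 25 10 ┃   
           ┃00000050  ca be 10 05 32 96 7c ┃   
           ┃00000060  0a be c8 9d 1f 8e 01 ┃   
           ┃00000070  8d 1f 99 d1 4b 22    ┃   
           ┃                               ┃   
           ┃                               ┃   
           ┗━━━━━━━━━━━━━━━━━━━━━━━━━━━━━━━┛   
                                               
                                               
                                               


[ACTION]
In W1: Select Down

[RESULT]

┃>  [ ] client.┃   Tom·█··█··█·                
┃   [-] tools/ ┃  Kick·········                
┃     [-] compo┃  Clap··█··██··                
┃       [ ] par┃ HiHat··█·██···                
┃       [x] par┃ Snare·····█···                
┃       [ ] log┃                               
┃       [ ] log┃                               
┃       [x] typ┗━━━━━━━━━━━━━━━━━━━━━━━━━━━━━━━
┃     [ ] database.md              ┃───────┨   
┃     [ ] database.ts              ┃ 31 2e ┃   
┃     [x] server.js                ┃ a5 a5 ┃   
┃     [ ] components/              ┃ c3 a2 ┃   
┃       [ ] .gitignore             ┃ a3 a3 ┃   
┗━━━━━━━━━━━━━━━━━━━━━━━━━━━━━━━━━━┛ 25 10 ┃   
           ┃00000050  ca be 10 05 32 96 7c ┃   
           ┃00000060  0a be c8 9d 1f 8e 01 ┃   
           ┃00000070  8d 1f 99 d1 4b 22    ┃   
           ┃                               ┃   
           ┃                               ┃   
           ┗━━━━━━━━━━━━━━━━━━━━━━━━━━━━━━━┛   
                                               
                                               
                                               


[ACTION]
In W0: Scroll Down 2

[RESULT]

┃>  [ ] client.┃   Tom·█··█··█·                
┃   [-] tools/ ┃  Kick·········                
┃     [-] compo┃  Clap··█··██··                
┃       [ ] par┃ HiHat··█·██···                
┃       [x] par┃ Snare·····█···                
┃       [ ] log┃                               
┃       [ ] log┃                               
┃       [x] typ┗━━━━━━━━━━━━━━━━━━━━━━━━━━━━━━━
┃     [ ] database.md              ┃───────┨   
┃     [ ] database.ts              ┃ c3 a2 ┃   
┃     [x] server.js                ┃ a3 a3 ┃   
┃     [ ] components/              ┃ 25 10 ┃   
┃       [ ] .gitignore             ┃ 96 7c ┃   
┗━━━━━━━━━━━━━━━━━━━━━━━━━━━━━━━━━━┛ 8e 01 ┃   
           ┃00000070  8d 1f 99 d1 4b 22    ┃   
           ┃                               ┃   
           ┃                               ┃   
           ┃                               ┃   
           ┃                               ┃   
           ┗━━━━━━━━━━━━━━━━━━━━━━━━━━━━━━━┛   
                                               
                                               
                                               


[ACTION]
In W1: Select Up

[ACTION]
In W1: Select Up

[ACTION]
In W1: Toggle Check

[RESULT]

┃   [x] client.┃   Tom·█··█··█·                
┃   [x] tools/ ┃  Kick·········                
┃     [x] compo┃  Clap··█··██··                
┃       [x] par┃ HiHat··█·██···                
┃       [x] par┃ Snare·····█···                
┃       [x] log┃                               
┃       [x] log┃                               
┃       [x] typ┗━━━━━━━━━━━━━━━━━━━━━━━━━━━━━━━
┃     [x] database.md              ┃───────┨   
┃     [x] database.ts              ┃ c3 a2 ┃   
┃     [x] server.js                ┃ a3 a3 ┃   
┃     [x] components/              ┃ 25 10 ┃   
┃       [x] .gitignore             ┃ 96 7c ┃   
┗━━━━━━━━━━━━━━━━━━━━━━━━━━━━━━━━━━┛ 8e 01 ┃   
           ┃00000070  8d 1f 99 d1 4b 22    ┃   
           ┃                               ┃   
           ┃                               ┃   
           ┃                               ┃   
           ┃                               ┃   
           ┗━━━━━━━━━━━━━━━━━━━━━━━━━━━━━━━┛   
                                               
                                               
                                               


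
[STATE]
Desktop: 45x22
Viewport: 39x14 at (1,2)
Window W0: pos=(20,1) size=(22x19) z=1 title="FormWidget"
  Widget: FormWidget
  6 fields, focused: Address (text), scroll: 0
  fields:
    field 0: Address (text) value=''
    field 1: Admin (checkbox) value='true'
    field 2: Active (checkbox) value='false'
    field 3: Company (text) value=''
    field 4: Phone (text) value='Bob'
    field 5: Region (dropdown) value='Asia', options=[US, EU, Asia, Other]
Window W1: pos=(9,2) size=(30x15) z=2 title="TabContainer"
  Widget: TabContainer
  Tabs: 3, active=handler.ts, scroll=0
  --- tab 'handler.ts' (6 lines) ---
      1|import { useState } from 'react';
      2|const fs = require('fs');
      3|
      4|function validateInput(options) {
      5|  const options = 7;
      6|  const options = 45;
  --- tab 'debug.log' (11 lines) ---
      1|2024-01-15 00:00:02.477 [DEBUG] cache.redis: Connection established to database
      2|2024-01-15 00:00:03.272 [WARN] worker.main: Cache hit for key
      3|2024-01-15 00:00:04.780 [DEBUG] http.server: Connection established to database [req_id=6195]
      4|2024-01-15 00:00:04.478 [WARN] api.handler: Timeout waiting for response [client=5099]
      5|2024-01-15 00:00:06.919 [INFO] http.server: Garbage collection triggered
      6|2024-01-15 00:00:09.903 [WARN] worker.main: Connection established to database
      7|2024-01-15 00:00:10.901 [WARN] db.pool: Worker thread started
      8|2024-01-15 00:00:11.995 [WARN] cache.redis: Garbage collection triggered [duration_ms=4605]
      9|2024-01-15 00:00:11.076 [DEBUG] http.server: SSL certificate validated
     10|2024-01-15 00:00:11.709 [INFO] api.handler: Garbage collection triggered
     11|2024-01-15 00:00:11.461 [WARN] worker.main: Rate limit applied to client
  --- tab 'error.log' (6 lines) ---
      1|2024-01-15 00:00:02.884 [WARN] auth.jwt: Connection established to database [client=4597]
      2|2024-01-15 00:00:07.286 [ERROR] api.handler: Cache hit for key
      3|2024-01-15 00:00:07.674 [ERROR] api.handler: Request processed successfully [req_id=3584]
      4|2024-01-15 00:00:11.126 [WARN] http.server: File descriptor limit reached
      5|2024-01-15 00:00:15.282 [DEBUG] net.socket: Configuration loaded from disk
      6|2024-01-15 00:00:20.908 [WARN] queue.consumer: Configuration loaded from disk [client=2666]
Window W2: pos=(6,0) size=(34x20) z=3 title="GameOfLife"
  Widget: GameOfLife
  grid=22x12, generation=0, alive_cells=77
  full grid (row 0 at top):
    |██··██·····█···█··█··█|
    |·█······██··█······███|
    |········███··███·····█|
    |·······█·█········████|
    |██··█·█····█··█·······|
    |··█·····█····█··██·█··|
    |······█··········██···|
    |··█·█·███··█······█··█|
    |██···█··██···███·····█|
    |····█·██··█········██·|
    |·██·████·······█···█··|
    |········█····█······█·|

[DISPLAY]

     ┠────────────────────────────────┨
     ┃Gen: 0                          ┃
     ┃██··██·····█···█··█··█          ┃
     ┃·█······██··█······███          ┃
     ┃········███··███·····█          ┃
     ┃·······█·█········████          ┃
     ┃██··█·█····█··█·······          ┃
     ┃··█·····█····█··██·█··          ┃
     ┃······█··········██···          ┃
     ┃··█·█·███··█······█··█          ┃
     ┃██···█··██···███·····█          ┃
     ┃····█·██··█········██·          ┃
     ┃·██·████·······█···█··          ┃
     ┃········█····█······█·          ┃


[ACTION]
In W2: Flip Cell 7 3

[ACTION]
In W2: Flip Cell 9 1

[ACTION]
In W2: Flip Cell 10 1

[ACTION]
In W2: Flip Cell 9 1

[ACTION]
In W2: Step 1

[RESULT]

     ┠────────────────────────────────┨
     ┃Gen: 1                          ┃
     ┃██·················█·█          ┃
     ┃██······█··███·█···█·█          ┃
     ┃·······█··█··██···█···          ┃
     ┃·······█·█···█·█···███          ┃
     ┃·█·····██········█····          ┃
     ┃·█···█·█········██····          ┃
     ┃··█··██·█·······█··█··          ┃
     ┃·████·█·██····█··██···          ┃
     ┃·██······██···█····█·█          ┃
     ┃·█·██····█·····█···██·          ┃
     ┃···██···█··········█··          ┃
     ┃·····███··············          ┃


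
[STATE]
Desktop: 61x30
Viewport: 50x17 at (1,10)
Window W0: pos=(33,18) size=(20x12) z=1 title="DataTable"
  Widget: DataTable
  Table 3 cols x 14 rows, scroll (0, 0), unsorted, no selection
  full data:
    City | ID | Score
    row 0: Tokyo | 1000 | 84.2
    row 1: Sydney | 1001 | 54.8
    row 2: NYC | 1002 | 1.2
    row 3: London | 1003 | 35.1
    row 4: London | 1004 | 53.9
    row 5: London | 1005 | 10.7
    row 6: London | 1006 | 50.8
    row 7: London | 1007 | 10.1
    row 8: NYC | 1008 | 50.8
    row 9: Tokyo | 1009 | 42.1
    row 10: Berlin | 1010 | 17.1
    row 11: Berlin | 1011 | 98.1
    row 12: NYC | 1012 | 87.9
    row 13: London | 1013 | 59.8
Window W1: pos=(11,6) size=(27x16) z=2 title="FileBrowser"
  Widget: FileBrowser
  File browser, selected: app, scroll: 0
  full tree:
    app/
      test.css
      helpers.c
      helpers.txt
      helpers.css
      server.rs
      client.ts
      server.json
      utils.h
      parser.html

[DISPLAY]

          ┃    test.css             ┃             
          ┃    helpers.c            ┃             
          ┃    helpers.txt          ┃             
          ┃    helpers.css          ┃             
          ┃    server.rs            ┃             
          ┃    client.ts            ┃             
          ┃    server.json          ┃             
          ┃    utils.h              ┃             
          ┃    parser.html          ┃━━━━━━━━━━━━━
          ┃                         ┃aTable       
          ┃                         ┃─────────────
          ┗━━━━━━━━━━━━━━━━━━━━━━━━━┛  │ID  │Score
                                ┃──────┼────┼─────
                                ┃Tokyo │1000│84.2 
                                ┃Sydney│1001│54.8 
                                ┃NYC   │1002│1.2  
                                ┃London│1003│35.1 


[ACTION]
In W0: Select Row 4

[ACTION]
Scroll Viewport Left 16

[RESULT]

           ┃    test.css             ┃            
           ┃    helpers.c            ┃            
           ┃    helpers.txt          ┃            
           ┃    helpers.css          ┃            
           ┃    server.rs            ┃            
           ┃    client.ts            ┃            
           ┃    server.json          ┃            
           ┃    utils.h              ┃            
           ┃    parser.html          ┃━━━━━━━━━━━━
           ┃                         ┃aTable      
           ┃                         ┃────────────
           ┗━━━━━━━━━━━━━━━━━━━━━━━━━┛  │ID  │Scor
                                 ┃──────┼────┼────
                                 ┃Tokyo │1000│84.2
                                 ┃Sydney│1001│54.8
                                 ┃NYC   │1002│1.2 
                                 ┃London│1003│35.1


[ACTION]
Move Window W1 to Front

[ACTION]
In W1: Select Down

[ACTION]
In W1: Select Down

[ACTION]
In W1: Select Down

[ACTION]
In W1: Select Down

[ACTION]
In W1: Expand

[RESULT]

           ┃    test.css             ┃            
           ┃    helpers.c            ┃            
           ┃    helpers.txt          ┃            
           ┃  > helpers.css          ┃            
           ┃    server.rs            ┃            
           ┃    client.ts            ┃            
           ┃    server.json          ┃            
           ┃    utils.h              ┃            
           ┃    parser.html          ┃━━━━━━━━━━━━
           ┃                         ┃aTable      
           ┃                         ┃────────────
           ┗━━━━━━━━━━━━━━━━━━━━━━━━━┛  │ID  │Scor
                                 ┃──────┼────┼────
                                 ┃Tokyo │1000│84.2
                                 ┃Sydney│1001│54.8
                                 ┃NYC   │1002│1.2 
                                 ┃London│1003│35.1


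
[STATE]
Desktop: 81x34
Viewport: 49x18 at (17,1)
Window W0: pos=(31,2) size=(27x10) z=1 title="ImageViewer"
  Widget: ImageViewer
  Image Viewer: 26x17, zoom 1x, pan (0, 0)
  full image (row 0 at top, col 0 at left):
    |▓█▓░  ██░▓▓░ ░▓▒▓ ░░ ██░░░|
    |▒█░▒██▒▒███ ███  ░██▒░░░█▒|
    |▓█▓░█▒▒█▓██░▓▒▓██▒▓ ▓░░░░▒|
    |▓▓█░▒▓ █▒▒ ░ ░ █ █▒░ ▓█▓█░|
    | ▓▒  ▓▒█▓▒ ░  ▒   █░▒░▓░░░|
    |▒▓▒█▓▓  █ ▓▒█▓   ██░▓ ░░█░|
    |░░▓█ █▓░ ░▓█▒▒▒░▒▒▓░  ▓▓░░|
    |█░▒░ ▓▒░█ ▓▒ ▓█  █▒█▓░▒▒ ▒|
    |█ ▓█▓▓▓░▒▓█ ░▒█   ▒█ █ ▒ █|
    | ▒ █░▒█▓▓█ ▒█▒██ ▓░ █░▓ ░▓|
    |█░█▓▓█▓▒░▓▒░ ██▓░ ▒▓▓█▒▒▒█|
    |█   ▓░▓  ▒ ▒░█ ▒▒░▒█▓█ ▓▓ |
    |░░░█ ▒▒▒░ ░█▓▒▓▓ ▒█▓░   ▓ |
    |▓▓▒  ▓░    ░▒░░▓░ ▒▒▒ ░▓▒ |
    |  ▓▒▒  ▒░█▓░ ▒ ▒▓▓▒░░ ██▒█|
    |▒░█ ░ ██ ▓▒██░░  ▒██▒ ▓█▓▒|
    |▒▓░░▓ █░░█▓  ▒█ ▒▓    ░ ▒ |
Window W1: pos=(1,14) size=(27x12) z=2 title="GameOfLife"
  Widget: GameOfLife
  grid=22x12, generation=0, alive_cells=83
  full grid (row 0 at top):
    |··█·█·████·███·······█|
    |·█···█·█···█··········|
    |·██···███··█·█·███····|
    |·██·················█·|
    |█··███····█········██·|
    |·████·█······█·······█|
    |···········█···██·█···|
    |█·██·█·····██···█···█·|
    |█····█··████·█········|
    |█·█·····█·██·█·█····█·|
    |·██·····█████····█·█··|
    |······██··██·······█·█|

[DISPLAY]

                                                 
              ┏━━━━━━━━━━━━━━━━━━━━━━━━━┓        
              ┃ ImageViewer             ┃        
              ┠─────────────────────────┨        
              ┃▓█▓░  ██░▓▓░ ░▓▒▓ ░░ ██░░┃        
              ┃▒█░▒██▒▒███ ███  ░██▒░░░█┃        
              ┃▓█▓░█▒▒█▓██░▓▒▓██▒▓ ▓░░░░┃        
              ┃▓▓█░▒▓ █▒▒ ░ ░ █ █▒░ ▓█▓█┃        
              ┃ ▓▒  ▓▒█▓▒ ░  ▒   █░▒░▓░░┃        
              ┃▒▓▒█▓▓  █ ▓▒█▓   ██░▓ ░░█┃        
              ┗━━━━━━━━━━━━━━━━━━━━━━━━━┛        
                                                 
                                                 
━━━━━━━━━━┓                                      
          ┃                                      
──────────┨                                      
          ┃                                      
███····   ┃                                      


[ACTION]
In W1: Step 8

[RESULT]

                                                 
              ┏━━━━━━━━━━━━━━━━━━━━━━━━━┓        
              ┃ ImageViewer             ┃        
              ┠─────────────────────────┨        
              ┃▓█▓░  ██░▓▓░ ░▓▒▓ ░░ ██░░┃        
              ┃▒█░▒██▒▒███ ███  ░██▒░░░█┃        
              ┃▓█▓░█▒▒█▓██░▓▒▓██▒▓ ▓░░░░┃        
              ┃▓▓█░▒▓ █▒▒ ░ ░ █ █▒░ ▓█▓█┃        
              ┃ ▓▒  ▓▒█▓▒ ░  ▒   █░▒░▓░░┃        
              ┃▒▓▒█▓▓  █ ▓▒█▓   ██░▓ ░░█┃        
              ┗━━━━━━━━━━━━━━━━━━━━━━━━━┛        
                                                 
                                                 
━━━━━━━━━━┓                                      
          ┃                                      
──────────┨                                      
          ┃                                      
···█···   ┃                                      


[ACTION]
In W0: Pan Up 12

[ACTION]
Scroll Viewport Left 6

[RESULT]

                                                 
                    ┏━━━━━━━━━━━━━━━━━━━━━━━━━┓  
                    ┃ ImageViewer             ┃  
                    ┠─────────────────────────┨  
                    ┃▓█▓░  ██░▓▓░ ░▓▒▓ ░░ ██░░┃  
                    ┃▒█░▒██▒▒███ ███  ░██▒░░░█┃  
                    ┃▓█▓░█▒▒█▓██░▓▒▓██▒▓ ▓░░░░┃  
                    ┃▓▓█░▒▓ █▒▒ ░ ░ █ █▒░ ▓█▓█┃  
                    ┃ ▓▒  ▓▒█▓▒ ░  ▒   █░▒░▓░░┃  
                    ┃▒▓▒█▓▓  █ ▓▒█▓   ██░▓ ░░█┃  
                    ┗━━━━━━━━━━━━━━━━━━━━━━━━━┛  
                                                 
                                                 
━━━━━━━━━━━━━━━━┓                                
fe              ┃                                
────────────────┨                                
                ┃                                
·█·█·····█···   ┃                                


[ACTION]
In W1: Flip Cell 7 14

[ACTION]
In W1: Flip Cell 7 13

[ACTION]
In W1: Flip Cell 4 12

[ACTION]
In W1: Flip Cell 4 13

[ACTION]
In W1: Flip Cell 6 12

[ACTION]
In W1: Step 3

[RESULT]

                                                 
                    ┏━━━━━━━━━━━━━━━━━━━━━━━━━┓  
                    ┃ ImageViewer             ┃  
                    ┠─────────────────────────┨  
                    ┃▓█▓░  ██░▓▓░ ░▓▒▓ ░░ ██░░┃  
                    ┃▒█░▒██▒▒███ ███  ░██▒░░░█┃  
                    ┃▓█▓░█▒▒█▓██░▓▒▓██▒▓ ▓░░░░┃  
                    ┃▓▓█░▒▓ █▒▒ ░ ░ █ █▒░ ▓█▓█┃  
                    ┃ ▓▒  ▓▒█▓▒ ░  ▒   █░▒░▓░░┃  
                    ┃▒▓▒█▓▓  █ ▓▒█▓   ██░▓ ░░█┃  
                    ┗━━━━━━━━━━━━━━━━━━━━━━━━━┛  
                                                 
                                                 
━━━━━━━━━━━━━━━━┓                                
fe              ┃                                
────────────────┨                                
                ┃                                
██·██········   ┃                                
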